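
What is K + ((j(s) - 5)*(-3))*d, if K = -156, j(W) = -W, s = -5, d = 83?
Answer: -156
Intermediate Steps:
K + ((j(s) - 5)*(-3))*d = -156 + ((-1*(-5) - 5)*(-3))*83 = -156 + ((5 - 5)*(-3))*83 = -156 + (0*(-3))*83 = -156 + 0*83 = -156 + 0 = -156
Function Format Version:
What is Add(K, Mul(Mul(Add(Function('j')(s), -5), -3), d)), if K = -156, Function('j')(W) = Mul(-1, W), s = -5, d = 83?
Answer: -156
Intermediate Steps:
Add(K, Mul(Mul(Add(Function('j')(s), -5), -3), d)) = Add(-156, Mul(Mul(Add(Mul(-1, -5), -5), -3), 83)) = Add(-156, Mul(Mul(Add(5, -5), -3), 83)) = Add(-156, Mul(Mul(0, -3), 83)) = Add(-156, Mul(0, 83)) = Add(-156, 0) = -156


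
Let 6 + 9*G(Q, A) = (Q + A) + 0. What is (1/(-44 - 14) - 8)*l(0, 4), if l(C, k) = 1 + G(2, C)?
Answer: -775/174 ≈ -4.4540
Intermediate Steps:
G(Q, A) = -⅔ + A/9 + Q/9 (G(Q, A) = -⅔ + ((Q + A) + 0)/9 = -⅔ + ((A + Q) + 0)/9 = -⅔ + (A + Q)/9 = -⅔ + (A/9 + Q/9) = -⅔ + A/9 + Q/9)
l(C, k) = 5/9 + C/9 (l(C, k) = 1 + (-⅔ + C/9 + (⅑)*2) = 1 + (-⅔ + C/9 + 2/9) = 1 + (-4/9 + C/9) = 5/9 + C/9)
(1/(-44 - 14) - 8)*l(0, 4) = (1/(-44 - 14) - 8)*(5/9 + (⅑)*0) = (1/(-58) - 8)*(5/9 + 0) = (-1/58 - 8)*(5/9) = -465/58*5/9 = -775/174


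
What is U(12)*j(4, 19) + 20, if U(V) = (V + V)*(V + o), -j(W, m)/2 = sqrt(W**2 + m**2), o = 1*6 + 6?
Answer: 20 - 1152*sqrt(377) ≈ -22348.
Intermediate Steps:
o = 12 (o = 6 + 6 = 12)
j(W, m) = -2*sqrt(W**2 + m**2)
U(V) = 2*V*(12 + V) (U(V) = (V + V)*(V + 12) = (2*V)*(12 + V) = 2*V*(12 + V))
U(12)*j(4, 19) + 20 = (2*12*(12 + 12))*(-2*sqrt(4**2 + 19**2)) + 20 = (2*12*24)*(-2*sqrt(16 + 361)) + 20 = 576*(-2*sqrt(377)) + 20 = -1152*sqrt(377) + 20 = 20 - 1152*sqrt(377)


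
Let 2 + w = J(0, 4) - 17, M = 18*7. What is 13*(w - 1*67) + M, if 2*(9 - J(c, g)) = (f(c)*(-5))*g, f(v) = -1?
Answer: -1005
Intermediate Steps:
M = 126
J(c, g) = 9 - 5*g/2 (J(c, g) = 9 - (-1*(-5))*g/2 = 9 - 5*g/2)
w = -20 (w = -2 + ((9 - 5/2*4) - 17) = -2 + ((9 - 10) - 17) = -2 + (-1 - 17) = -2 - 18 = -20)
13*(w - 1*67) + M = 13*(-20 - 1*67) + 126 = 13*(-20 - 67) + 126 = 13*(-87) + 126 = -1131 + 126 = -1005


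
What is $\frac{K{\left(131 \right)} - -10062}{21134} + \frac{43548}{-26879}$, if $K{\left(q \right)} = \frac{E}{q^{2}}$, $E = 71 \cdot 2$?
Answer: $- \frac{5576352928778}{4874245574273} \approx -1.144$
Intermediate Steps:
$E = 142$
$K{\left(q \right)} = \frac{142}{q^{2}}$
$\frac{K{\left(131 \right)} - -10062}{21134} + \frac{43548}{-26879} = \frac{\frac{142}{17161} - -10062}{21134} + \frac{43548}{-26879} = \left(142 \cdot \frac{1}{17161} + 10062\right) \frac{1}{21134} + 43548 \left(- \frac{1}{26879}\right) = \left(\frac{142}{17161} + 10062\right) \frac{1}{21134} - \frac{43548}{26879} = \frac{172674124}{17161} \cdot \frac{1}{21134} - \frac{43548}{26879} = \frac{86337062}{181340287} - \frac{43548}{26879} = - \frac{5576352928778}{4874245574273}$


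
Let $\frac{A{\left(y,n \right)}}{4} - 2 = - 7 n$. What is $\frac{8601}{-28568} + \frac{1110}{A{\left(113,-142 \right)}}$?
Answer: $- \frac{6656}{296393} \approx -0.022457$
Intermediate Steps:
$A{\left(y,n \right)} = 8 - 28 n$ ($A{\left(y,n \right)} = 8 + 4 \left(- 7 n\right) = 8 - 28 n$)
$\frac{8601}{-28568} + \frac{1110}{A{\left(113,-142 \right)}} = \frac{8601}{-28568} + \frac{1110}{8 - -3976} = 8601 \left(- \frac{1}{28568}\right) + \frac{1110}{8 + 3976} = - \frac{8601}{28568} + \frac{1110}{3984} = - \frac{8601}{28568} + 1110 \cdot \frac{1}{3984} = - \frac{8601}{28568} + \frac{185}{664} = - \frac{6656}{296393}$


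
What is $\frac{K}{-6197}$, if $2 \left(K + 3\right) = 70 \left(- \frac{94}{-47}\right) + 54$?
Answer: $- \frac{94}{6197} \approx -0.015169$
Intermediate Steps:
$K = 94$ ($K = -3 + \frac{70 \left(- \frac{94}{-47}\right) + 54}{2} = -3 + \frac{70 \left(\left(-94\right) \left(- \frac{1}{47}\right)\right) + 54}{2} = -3 + \frac{70 \cdot 2 + 54}{2} = -3 + \frac{140 + 54}{2} = -3 + \frac{1}{2} \cdot 194 = -3 + 97 = 94$)
$\frac{K}{-6197} = \frac{94}{-6197} = 94 \left(- \frac{1}{6197}\right) = - \frac{94}{6197}$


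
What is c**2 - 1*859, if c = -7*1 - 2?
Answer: -778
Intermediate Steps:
c = -9 (c = -7 - 2 = -9)
c**2 - 1*859 = (-9)**2 - 1*859 = 81 - 859 = -778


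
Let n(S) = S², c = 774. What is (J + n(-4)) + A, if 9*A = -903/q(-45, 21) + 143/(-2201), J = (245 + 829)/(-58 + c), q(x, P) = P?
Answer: 503743/39618 ≈ 12.715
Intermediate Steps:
J = 3/2 (J = (245 + 829)/(-58 + 774) = 1074/716 = 1074*(1/716) = 3/2 ≈ 1.5000)
A = -94786/19809 (A = (-903/21 + 143/(-2201))/9 = (-903*1/21 + 143*(-1/2201))/9 = (-43 - 143/2201)/9 = (⅑)*(-94786/2201) = -94786/19809 ≈ -4.7850)
(J + n(-4)) + A = (3/2 + (-4)²) - 94786/19809 = (3/2 + 16) - 94786/19809 = 35/2 - 94786/19809 = 503743/39618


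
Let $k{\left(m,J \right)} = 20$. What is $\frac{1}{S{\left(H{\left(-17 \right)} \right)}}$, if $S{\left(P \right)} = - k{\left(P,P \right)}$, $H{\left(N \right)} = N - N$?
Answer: $- \frac{1}{20} \approx -0.05$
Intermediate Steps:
$H{\left(N \right)} = 0$
$S{\left(P \right)} = -20$ ($S{\left(P \right)} = \left(-1\right) 20 = -20$)
$\frac{1}{S{\left(H{\left(-17 \right)} \right)}} = \frac{1}{-20} = - \frac{1}{20}$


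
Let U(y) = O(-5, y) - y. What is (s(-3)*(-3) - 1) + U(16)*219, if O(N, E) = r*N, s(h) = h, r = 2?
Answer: -5686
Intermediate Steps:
O(N, E) = 2*N
U(y) = -10 - y (U(y) = 2*(-5) - y = -10 - y)
(s(-3)*(-3) - 1) + U(16)*219 = (-3*(-3) - 1) + (-10 - 1*16)*219 = (9 - 1) + (-10 - 16)*219 = 8 - 26*219 = 8 - 5694 = -5686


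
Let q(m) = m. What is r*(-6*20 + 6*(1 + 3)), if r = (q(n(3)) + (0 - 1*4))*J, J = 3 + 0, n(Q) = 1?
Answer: 864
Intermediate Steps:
J = 3
r = -9 (r = (1 + (0 - 1*4))*3 = (1 + (0 - 4))*3 = (1 - 4)*3 = -3*3 = -9)
r*(-6*20 + 6*(1 + 3)) = -9*(-6*20 + 6*(1 + 3)) = -9*(-120 + 6*4) = -9*(-120 + 24) = -9*(-96) = 864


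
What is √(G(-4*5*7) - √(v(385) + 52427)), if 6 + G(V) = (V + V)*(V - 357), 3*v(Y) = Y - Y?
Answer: √(139154 - √52427) ≈ 372.73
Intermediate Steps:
v(Y) = 0 (v(Y) = (Y - Y)/3 = (⅓)*0 = 0)
G(V) = -6 + 2*V*(-357 + V) (G(V) = -6 + (V + V)*(V - 357) = -6 + (2*V)*(-357 + V) = -6 + 2*V*(-357 + V))
√(G(-4*5*7) - √(v(385) + 52427)) = √((-6 - 714*(-4*5)*7 + 2*(-4*5*7)²) - √(0 + 52427)) = √((-6 - (-14280)*7 + 2*(-20*7)²) - √52427) = √((-6 - 714*(-140) + 2*(-140)²) - √52427) = √((-6 + 99960 + 2*19600) - √52427) = √((-6 + 99960 + 39200) - √52427) = √(139154 - √52427)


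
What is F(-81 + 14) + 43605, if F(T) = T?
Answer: 43538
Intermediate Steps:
F(-81 + 14) + 43605 = (-81 + 14) + 43605 = -67 + 43605 = 43538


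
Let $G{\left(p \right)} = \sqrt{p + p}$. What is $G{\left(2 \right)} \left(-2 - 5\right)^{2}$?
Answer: $98$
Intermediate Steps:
$G{\left(p \right)} = \sqrt{2} \sqrt{p}$ ($G{\left(p \right)} = \sqrt{2 p} = \sqrt{2} \sqrt{p}$)
$G{\left(2 \right)} \left(-2 - 5\right)^{2} = \sqrt{2} \sqrt{2} \left(-2 - 5\right)^{2} = 2 \left(-2 - 5\right)^{2} = 2 \left(-7\right)^{2} = 2 \cdot 49 = 98$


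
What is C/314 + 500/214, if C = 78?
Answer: 43423/16799 ≈ 2.5849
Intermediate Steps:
C/314 + 500/214 = 78/314 + 500/214 = 78*(1/314) + 500*(1/214) = 39/157 + 250/107 = 43423/16799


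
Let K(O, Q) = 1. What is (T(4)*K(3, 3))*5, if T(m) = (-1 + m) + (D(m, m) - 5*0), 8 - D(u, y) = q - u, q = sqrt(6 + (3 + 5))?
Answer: 75 - 5*sqrt(14) ≈ 56.292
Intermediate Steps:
q = sqrt(14) (q = sqrt(6 + 8) = sqrt(14) ≈ 3.7417)
D(u, y) = 8 + u - sqrt(14) (D(u, y) = 8 - (sqrt(14) - u) = 8 + (u - sqrt(14)) = 8 + u - sqrt(14))
T(m) = 7 - sqrt(14) + 2*m (T(m) = (-1 + m) + ((8 + m - sqrt(14)) - 5*0) = (-1 + m) + ((8 + m - sqrt(14)) + 0) = (-1 + m) + (8 + m - sqrt(14)) = 7 - sqrt(14) + 2*m)
(T(4)*K(3, 3))*5 = ((7 - sqrt(14) + 2*4)*1)*5 = ((7 - sqrt(14) + 8)*1)*5 = ((15 - sqrt(14))*1)*5 = (15 - sqrt(14))*5 = 75 - 5*sqrt(14)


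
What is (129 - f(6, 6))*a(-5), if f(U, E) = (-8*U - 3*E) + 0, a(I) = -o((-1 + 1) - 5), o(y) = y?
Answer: 975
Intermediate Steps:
a(I) = 5 (a(I) = -((-1 + 1) - 5) = -(0 - 5) = -1*(-5) = 5)
f(U, E) = -8*U - 3*E
(129 - f(6, 6))*a(-5) = (129 - (-8*6 - 3*6))*5 = (129 - (-48 - 18))*5 = (129 - 1*(-66))*5 = (129 + 66)*5 = 195*5 = 975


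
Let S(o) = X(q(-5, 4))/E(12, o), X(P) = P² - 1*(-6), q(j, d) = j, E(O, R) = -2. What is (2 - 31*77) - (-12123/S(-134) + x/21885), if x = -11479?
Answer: -2148335336/678435 ≈ -3166.6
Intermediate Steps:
X(P) = 6 + P² (X(P) = P² + 6 = 6 + P²)
S(o) = -31/2 (S(o) = (6 + (-5)²)/(-2) = (6 + 25)*(-½) = 31*(-½) = -31/2)
(2 - 31*77) - (-12123/S(-134) + x/21885) = (2 - 31*77) - (-12123/(-31/2) - 11479/21885) = (2 - 2387) - (-12123*(-2/31) - 11479*1/21885) = -2385 - (24246/31 - 11479/21885) = -2385 - 1*530267861/678435 = -2385 - 530267861/678435 = -2148335336/678435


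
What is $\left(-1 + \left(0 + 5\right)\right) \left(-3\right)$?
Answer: $-12$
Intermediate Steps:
$\left(-1 + \left(0 + 5\right)\right) \left(-3\right) = \left(-1 + 5\right) \left(-3\right) = 4 \left(-3\right) = -12$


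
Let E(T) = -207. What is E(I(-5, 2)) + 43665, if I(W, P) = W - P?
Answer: 43458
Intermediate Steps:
E(I(-5, 2)) + 43665 = -207 + 43665 = 43458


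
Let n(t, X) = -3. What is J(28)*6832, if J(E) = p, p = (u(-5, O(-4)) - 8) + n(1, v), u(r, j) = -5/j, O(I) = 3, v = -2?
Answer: -259616/3 ≈ -86539.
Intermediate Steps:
p = -38/3 (p = (-5/3 - 8) - 3 = -29/3 - 3 = -38/3 ≈ -12.667)
J(E) = -38/3
J(28)*6832 = -38/3*6832 = -259616/3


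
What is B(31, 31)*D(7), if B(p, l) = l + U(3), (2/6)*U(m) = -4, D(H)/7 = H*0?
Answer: 0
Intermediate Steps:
D(H) = 0 (D(H) = 7*(H*0) = 7*0 = 0)
U(m) = -12 (U(m) = 3*(-4) = -12)
B(p, l) = -12 + l (B(p, l) = l - 12 = -12 + l)
B(31, 31)*D(7) = (-12 + 31)*0 = 19*0 = 0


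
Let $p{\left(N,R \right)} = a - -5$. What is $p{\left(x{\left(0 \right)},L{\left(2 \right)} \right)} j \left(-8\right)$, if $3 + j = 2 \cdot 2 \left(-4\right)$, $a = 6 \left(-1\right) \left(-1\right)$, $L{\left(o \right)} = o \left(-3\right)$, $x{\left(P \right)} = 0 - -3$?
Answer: $1672$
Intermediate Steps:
$x{\left(P \right)} = 3$ ($x{\left(P \right)} = 0 + 3 = 3$)
$L{\left(o \right)} = - 3 o$
$a = 6$ ($a = \left(-6\right) \left(-1\right) = 6$)
$p{\left(N,R \right)} = 11$ ($p{\left(N,R \right)} = 6 - -5 = 6 + 5 = 11$)
$j = -19$ ($j = -3 + 2 \cdot 2 \left(-4\right) = -3 + 4 \left(-4\right) = -3 - 16 = -19$)
$p{\left(x{\left(0 \right)},L{\left(2 \right)} \right)} j \left(-8\right) = 11 \left(-19\right) \left(-8\right) = \left(-209\right) \left(-8\right) = 1672$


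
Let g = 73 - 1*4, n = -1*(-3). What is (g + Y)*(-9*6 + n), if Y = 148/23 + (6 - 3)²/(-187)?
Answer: -972714/253 ≈ -3844.7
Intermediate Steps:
n = 3
g = 69 (g = 73 - 4 = 69)
Y = 27469/4301 (Y = 148*(1/23) + 3²*(-1/187) = 148/23 + 9*(-1/187) = 148/23 - 9/187 = 27469/4301 ≈ 6.3867)
(g + Y)*(-9*6 + n) = (69 + 27469/4301)*(-9*6 + 3) = 324238*(-54 + 3)/4301 = (324238/4301)*(-51) = -972714/253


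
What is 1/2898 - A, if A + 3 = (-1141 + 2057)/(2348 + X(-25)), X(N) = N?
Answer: 762779/292698 ≈ 2.6060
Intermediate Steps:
A = -6053/2323 (A = -3 + (-1141 + 2057)/(2348 - 25) = -3 + 916/2323 = -6053/2323 ≈ -2.6057)
1/2898 - A = 1/2898 - 1*(-6053/2323) = 1/2898 + 6053/2323 = 762779/292698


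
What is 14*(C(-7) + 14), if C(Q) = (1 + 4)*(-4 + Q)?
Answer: -574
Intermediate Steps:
C(Q) = -20 + 5*Q (C(Q) = 5*(-4 + Q) = -20 + 5*Q)
14*(C(-7) + 14) = 14*((-20 + 5*(-7)) + 14) = 14*((-20 - 35) + 14) = 14*(-55 + 14) = 14*(-41) = -574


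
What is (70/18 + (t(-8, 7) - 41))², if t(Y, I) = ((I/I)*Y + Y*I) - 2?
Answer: 861184/81 ≈ 10632.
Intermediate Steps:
t(Y, I) = -2 + Y + I*Y (t(Y, I) = (1*Y + I*Y) - 2 = (Y + I*Y) - 2 = -2 + Y + I*Y)
(70/18 + (t(-8, 7) - 41))² = (70/18 + ((-2 - 8 + 7*(-8)) - 41))² = (70*(1/18) + ((-2 - 8 - 56) - 41))² = (35/9 + (-66 - 41))² = (35/9 - 107)² = (-928/9)² = 861184/81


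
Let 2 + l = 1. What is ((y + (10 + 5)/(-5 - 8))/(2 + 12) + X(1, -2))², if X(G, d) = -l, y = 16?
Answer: 140625/33124 ≈ 4.2454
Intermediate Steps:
l = -1 (l = -2 + 1 = -1)
X(G, d) = 1 (X(G, d) = -1*(-1) = 1)
((y + (10 + 5)/(-5 - 8))/(2 + 12) + X(1, -2))² = ((16 + (10 + 5)/(-5 - 8))/(2 + 12) + 1)² = ((16 + 15/(-13))/14 + 1)² = ((16 + 15*(-1/13))*(1/14) + 1)² = ((16 - 15/13)*(1/14) + 1)² = ((193/13)*(1/14) + 1)² = (193/182 + 1)² = (375/182)² = 140625/33124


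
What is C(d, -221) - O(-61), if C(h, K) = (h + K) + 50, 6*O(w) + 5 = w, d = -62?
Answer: -222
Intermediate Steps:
O(w) = -⅚ + w/6
C(h, K) = 50 + K + h (C(h, K) = (K + h) + 50 = 50 + K + h)
C(d, -221) - O(-61) = (50 - 221 - 62) - (-⅚ + (⅙)*(-61)) = -233 - (-⅚ - 61/6) = -233 - 1*(-11) = -233 + 11 = -222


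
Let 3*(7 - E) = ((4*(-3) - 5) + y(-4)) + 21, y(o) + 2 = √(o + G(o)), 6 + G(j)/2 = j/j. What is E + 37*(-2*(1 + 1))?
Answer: -425/3 - I*√14/3 ≈ -141.67 - 1.2472*I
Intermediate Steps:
G(j) = -10 (G(j) = -12 + 2*(j/j) = -12 + 2*1 = -12 + 2 = -10)
y(o) = -2 + √(-10 + o) (y(o) = -2 + √(o - 10) = -2 + √(-10 + o))
E = 19/3 - I*√14/3 (E = 7 - (((4*(-3) - 5) + (-2 + √(-10 - 4))) + 21)/3 = 7 - (((-12 - 5) + (-2 + √(-14))) + 21)/3 = 7 - ((-17 + (-2 + I*√14)) + 21)/3 = 7 - ((-19 + I*√14) + 21)/3 = 7 - (2 + I*√14)/3 = 7 + (-⅔ - I*√14/3) = 19/3 - I*√14/3 ≈ 6.3333 - 1.2472*I)
E + 37*(-2*(1 + 1)) = (19/3 - I*√14/3) + 37*(-2*(1 + 1)) = (19/3 - I*√14/3) + 37*(-2*2) = (19/3 - I*√14/3) + 37*(-4) = (19/3 - I*√14/3) - 148 = -425/3 - I*√14/3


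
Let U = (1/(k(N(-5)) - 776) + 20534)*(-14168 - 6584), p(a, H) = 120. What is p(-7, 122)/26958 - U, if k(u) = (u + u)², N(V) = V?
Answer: 323561327342752/759317 ≈ 4.2612e+8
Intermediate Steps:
k(u) = 4*u² (k(u) = (2*u)² = 4*u²)
U = -72014539804/169 (U = (1/(4*(-5)² - 776) + 20534)*(-14168 - 6584) = (1/(4*25 - 776) + 20534)*(-20752) = (1/(100 - 776) + 20534)*(-20752) = (1/(-676) + 20534)*(-20752) = (-1/676 + 20534)*(-20752) = (13880983/676)*(-20752) = -72014539804/169 ≈ -4.2612e+8)
p(-7, 122)/26958 - U = 120/26958 - 1*(-72014539804/169) = 120*(1/26958) + 72014539804/169 = 20/4493 + 72014539804/169 = 323561327342752/759317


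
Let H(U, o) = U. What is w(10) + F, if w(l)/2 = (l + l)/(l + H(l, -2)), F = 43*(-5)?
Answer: -213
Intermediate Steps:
F = -215
w(l) = 2 (w(l) = 2*((l + l)/(l + l)) = 2*((2*l)/((2*l))) = 2*((2*l)*(1/(2*l))) = 2*1 = 2)
w(10) + F = 2 - 215 = -213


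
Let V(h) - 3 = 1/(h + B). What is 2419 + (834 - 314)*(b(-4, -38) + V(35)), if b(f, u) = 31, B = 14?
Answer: 985371/49 ≈ 20110.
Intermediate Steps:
V(h) = 3 + 1/(14 + h) (V(h) = 3 + 1/(h + 14) = 3 + 1/(14 + h))
2419 + (834 - 314)*(b(-4, -38) + V(35)) = 2419 + (834 - 314)*(31 + (43 + 3*35)/(14 + 35)) = 2419 + 520*(31 + (43 + 105)/49) = 2419 + 520*(31 + (1/49)*148) = 2419 + 520*(31 + 148/49) = 2419 + 520*(1667/49) = 2419 + 866840/49 = 985371/49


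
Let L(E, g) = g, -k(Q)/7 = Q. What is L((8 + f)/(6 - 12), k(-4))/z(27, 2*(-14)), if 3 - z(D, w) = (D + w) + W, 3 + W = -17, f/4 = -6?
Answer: 7/6 ≈ 1.1667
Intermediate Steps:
k(Q) = -7*Q
f = -24 (f = 4*(-6) = -24)
W = -20 (W = -3 - 17 = -20)
z(D, w) = 23 - D - w (z(D, w) = 3 - ((D + w) - 20) = 3 - (-20 + D + w) = 3 + (20 - D - w) = 23 - D - w)
L((8 + f)/(6 - 12), k(-4))/z(27, 2*(-14)) = (-7*(-4))/(23 - 1*27 - 2*(-14)) = 28/(23 - 27 - 1*(-28)) = 28/(23 - 27 + 28) = 28/24 = 28*(1/24) = 7/6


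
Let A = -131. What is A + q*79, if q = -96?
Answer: -7715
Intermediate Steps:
A + q*79 = -131 - 96*79 = -131 - 7584 = -7715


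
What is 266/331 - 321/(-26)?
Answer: 113167/8606 ≈ 13.150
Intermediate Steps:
266/331 - 321/(-26) = 266*(1/331) - 321*(-1/26) = 266/331 + 321/26 = 113167/8606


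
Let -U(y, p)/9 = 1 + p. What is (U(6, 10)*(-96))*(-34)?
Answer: -323136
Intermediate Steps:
U(y, p) = -9 - 9*p (U(y, p) = -9*(1 + p) = -9 - 9*p)
(U(6, 10)*(-96))*(-34) = ((-9 - 9*10)*(-96))*(-34) = ((-9 - 90)*(-96))*(-34) = -99*(-96)*(-34) = 9504*(-34) = -323136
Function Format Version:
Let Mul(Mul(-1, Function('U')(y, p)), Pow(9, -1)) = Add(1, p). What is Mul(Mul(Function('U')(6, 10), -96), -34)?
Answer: -323136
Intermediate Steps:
Function('U')(y, p) = Add(-9, Mul(-9, p)) (Function('U')(y, p) = Mul(-9, Add(1, p)) = Add(-9, Mul(-9, p)))
Mul(Mul(Function('U')(6, 10), -96), -34) = Mul(Mul(Add(-9, Mul(-9, 10)), -96), -34) = Mul(Mul(Add(-9, -90), -96), -34) = Mul(Mul(-99, -96), -34) = Mul(9504, -34) = -323136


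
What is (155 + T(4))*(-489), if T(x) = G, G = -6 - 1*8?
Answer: -68949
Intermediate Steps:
G = -14 (G = -6 - 8 = -14)
T(x) = -14
(155 + T(4))*(-489) = (155 - 14)*(-489) = 141*(-489) = -68949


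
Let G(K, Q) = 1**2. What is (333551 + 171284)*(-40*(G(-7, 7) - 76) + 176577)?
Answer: 90656754795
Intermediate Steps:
G(K, Q) = 1
(333551 + 171284)*(-40*(G(-7, 7) - 76) + 176577) = (333551 + 171284)*(-40*(1 - 76) + 176577) = 504835*(-40*(-75) + 176577) = 504835*(3000 + 176577) = 504835*179577 = 90656754795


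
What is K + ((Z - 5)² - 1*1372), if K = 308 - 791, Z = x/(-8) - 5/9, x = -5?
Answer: -9490295/5184 ≈ -1830.7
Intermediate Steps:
Z = 5/72 (Z = -5/(-8) - 5/9 = -5*(-⅛) - 5*⅑ = 5/8 - 5/9 = 5/72 ≈ 0.069444)
K = -483
K + ((Z - 5)² - 1*1372) = -483 + ((5/72 - 5)² - 1*1372) = -483 + ((-355/72)² - 1372) = -483 + (126025/5184 - 1372) = -483 - 6986423/5184 = -9490295/5184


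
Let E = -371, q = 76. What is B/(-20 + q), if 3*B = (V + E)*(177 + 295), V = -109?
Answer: -9440/7 ≈ -1348.6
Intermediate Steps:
B = -75520 (B = ((-109 - 371)*(177 + 295))/3 = (-480*472)/3 = (⅓)*(-226560) = -75520)
B/(-20 + q) = -75520/(-20 + 76) = -75520/56 = (1/56)*(-75520) = -9440/7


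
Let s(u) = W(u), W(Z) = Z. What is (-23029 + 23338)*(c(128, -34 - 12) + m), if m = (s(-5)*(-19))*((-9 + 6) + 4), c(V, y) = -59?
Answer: 11124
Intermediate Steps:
s(u) = u
m = 95 (m = (-5*(-19))*((-9 + 6) + 4) = 95*(-3 + 4) = 95*1 = 95)
(-23029 + 23338)*(c(128, -34 - 12) + m) = (-23029 + 23338)*(-59 + 95) = 309*36 = 11124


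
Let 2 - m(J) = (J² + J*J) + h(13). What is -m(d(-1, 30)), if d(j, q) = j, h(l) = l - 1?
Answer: 12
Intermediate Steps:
h(l) = -1 + l
m(J) = -10 - 2*J² (m(J) = 2 - ((J² + J*J) + (-1 + 13)) = 2 - ((J² + J²) + 12) = 2 - (2*J² + 12) = 2 - (12 + 2*J²) = 2 + (-12 - 2*J²) = -10 - 2*J²)
-m(d(-1, 30)) = -(-10 - 2*(-1)²) = -(-10 - 2*1) = -(-10 - 2) = -1*(-12) = 12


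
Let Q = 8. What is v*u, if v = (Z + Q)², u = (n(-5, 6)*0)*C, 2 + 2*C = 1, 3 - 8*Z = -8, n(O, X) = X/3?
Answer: 0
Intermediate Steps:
n(O, X) = X/3 (n(O, X) = X*(⅓) = X/3)
Z = 11/8 (Z = 3/8 - ⅛*(-8) = 3/8 + 1 = 11/8 ≈ 1.3750)
C = -½ (C = -1 + (½)*1 = -1 + ½ = -½ ≈ -0.50000)
u = 0 (u = (((⅓)*6)*0)*(-½) = (2*0)*(-½) = 0*(-½) = 0)
v = 5625/64 (v = (11/8 + 8)² = (75/8)² = 5625/64 ≈ 87.891)
v*u = (5625/64)*0 = 0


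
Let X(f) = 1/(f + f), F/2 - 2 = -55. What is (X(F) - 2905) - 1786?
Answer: -994493/212 ≈ -4691.0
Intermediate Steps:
F = -106 (F = 4 + 2*(-55) = 4 - 110 = -106)
X(f) = 1/(2*f)
(X(F) - 2905) - 1786 = ((1/2)/(-106) - 2905) - 1786 = ((1/2)*(-1/106) - 2905) - 1786 = (-1/212 - 2905) - 1786 = -615861/212 - 1786 = -994493/212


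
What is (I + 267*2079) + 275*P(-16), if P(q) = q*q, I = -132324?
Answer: 493169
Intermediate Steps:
P(q) = q²
(I + 267*2079) + 275*P(-16) = (-132324 + 267*2079) + 275*(-16)² = (-132324 + 555093) + 275*256 = 422769 + 70400 = 493169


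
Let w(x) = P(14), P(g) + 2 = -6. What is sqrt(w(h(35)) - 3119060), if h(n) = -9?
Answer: 2*I*sqrt(779767) ≈ 1766.1*I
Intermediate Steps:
P(g) = -8 (P(g) = -2 - 6 = -8)
w(x) = -8
sqrt(w(h(35)) - 3119060) = sqrt(-8 - 3119060) = sqrt(-3119068) = 2*I*sqrt(779767)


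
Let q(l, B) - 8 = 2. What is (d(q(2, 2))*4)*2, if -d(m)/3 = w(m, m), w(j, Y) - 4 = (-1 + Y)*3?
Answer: -744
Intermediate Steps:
q(l, B) = 10 (q(l, B) = 8 + 2 = 10)
w(j, Y) = 1 + 3*Y (w(j, Y) = 4 + (-1 + Y)*3 = 4 + (-3 + 3*Y) = 1 + 3*Y)
d(m) = -3 - 9*m (d(m) = -3*(1 + 3*m) = -3 - 9*m)
(d(q(2, 2))*4)*2 = ((-3 - 9*10)*4)*2 = ((-3 - 90)*4)*2 = -93*4*2 = -372*2 = -744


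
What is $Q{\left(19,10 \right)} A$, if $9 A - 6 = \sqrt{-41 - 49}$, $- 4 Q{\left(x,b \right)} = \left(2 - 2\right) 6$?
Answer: $0$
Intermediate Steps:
$Q{\left(x,b \right)} = 0$ ($Q{\left(x,b \right)} = - \frac{\left(2 - 2\right) 6}{4} = - \frac{0 \cdot 6}{4} = \left(- \frac{1}{4}\right) 0 = 0$)
$A = \frac{2}{3} + \frac{i \sqrt{10}}{3}$ ($A = \frac{2}{3} + \frac{\sqrt{-41 - 49}}{9} = \frac{2}{3} + \frac{\sqrt{-90}}{9} = \frac{2}{3} + \frac{3 i \sqrt{10}}{9} = \frac{2}{3} + \frac{i \sqrt{10}}{3} \approx 0.66667 + 1.0541 i$)
$Q{\left(19,10 \right)} A = 0 \left(\frac{2}{3} + \frac{i \sqrt{10}}{3}\right) = 0$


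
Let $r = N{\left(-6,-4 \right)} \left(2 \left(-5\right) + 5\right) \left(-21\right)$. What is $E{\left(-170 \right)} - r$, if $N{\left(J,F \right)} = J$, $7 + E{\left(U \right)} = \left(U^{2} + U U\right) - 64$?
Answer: $58359$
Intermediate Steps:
$E{\left(U \right)} = -71 + 2 U^{2}$ ($E{\left(U \right)} = -7 - \left(64 - U^{2} - U U\right) = -7 + \left(\left(U^{2} + U^{2}\right) - 64\right) = -7 + \left(2 U^{2} - 64\right) = -7 + \left(-64 + 2 U^{2}\right) = -71 + 2 U^{2}$)
$r = -630$ ($r = - 6 \left(2 \left(-5\right) + 5\right) \left(-21\right) = - 6 \left(-10 + 5\right) \left(-21\right) = \left(-6\right) \left(-5\right) \left(-21\right) = 30 \left(-21\right) = -630$)
$E{\left(-170 \right)} - r = \left(-71 + 2 \left(-170\right)^{2}\right) - -630 = \left(-71 + 2 \cdot 28900\right) + 630 = \left(-71 + 57800\right) + 630 = 57729 + 630 = 58359$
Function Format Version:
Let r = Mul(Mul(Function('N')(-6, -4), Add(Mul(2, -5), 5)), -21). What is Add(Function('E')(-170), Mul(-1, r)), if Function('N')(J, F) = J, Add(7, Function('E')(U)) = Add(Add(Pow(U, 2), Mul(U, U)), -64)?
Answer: 58359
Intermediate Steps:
Function('E')(U) = Add(-71, Mul(2, Pow(U, 2))) (Function('E')(U) = Add(-7, Add(Add(Pow(U, 2), Mul(U, U)), -64)) = Add(-7, Add(Add(Pow(U, 2), Pow(U, 2)), -64)) = Add(-7, Add(Mul(2, Pow(U, 2)), -64)) = Add(-7, Add(-64, Mul(2, Pow(U, 2)))) = Add(-71, Mul(2, Pow(U, 2))))
r = -630 (r = Mul(Mul(-6, Add(Mul(2, -5), 5)), -21) = Mul(Mul(-6, Add(-10, 5)), -21) = Mul(Mul(-6, -5), -21) = Mul(30, -21) = -630)
Add(Function('E')(-170), Mul(-1, r)) = Add(Add(-71, Mul(2, Pow(-170, 2))), Mul(-1, -630)) = Add(Add(-71, Mul(2, 28900)), 630) = Add(Add(-71, 57800), 630) = Add(57729, 630) = 58359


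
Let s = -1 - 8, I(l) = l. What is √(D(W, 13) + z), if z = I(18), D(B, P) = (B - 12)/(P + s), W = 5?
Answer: √65/2 ≈ 4.0311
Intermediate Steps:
s = -9
D(B, P) = (-12 + B)/(-9 + P) (D(B, P) = (B - 12)/(P - 9) = (-12 + B)/(-9 + P))
z = 18
√(D(W, 13) + z) = √((-12 + 5)/(-9 + 13) + 18) = √(-7/4 + 18) = √(65/4) = √65/2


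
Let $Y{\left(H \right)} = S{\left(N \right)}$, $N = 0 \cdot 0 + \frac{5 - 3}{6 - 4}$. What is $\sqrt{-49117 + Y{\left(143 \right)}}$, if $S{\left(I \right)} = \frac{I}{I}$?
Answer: $2 i \sqrt{12279} \approx 221.62 i$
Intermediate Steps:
$N = 1$ ($N = 0 + \frac{2}{2} = 0 + 2 \cdot \frac{1}{2} = 0 + 1 = 1$)
$S{\left(I \right)} = 1$
$Y{\left(H \right)} = 1$
$\sqrt{-49117 + Y{\left(143 \right)}} = \sqrt{-49117 + 1} = \sqrt{-49116} = 2 i \sqrt{12279}$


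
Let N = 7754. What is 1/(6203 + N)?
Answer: 1/13957 ≈ 7.1649e-5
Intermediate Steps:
1/(6203 + N) = 1/(6203 + 7754) = 1/13957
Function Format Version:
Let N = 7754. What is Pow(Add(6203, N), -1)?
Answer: Rational(1, 13957) ≈ 7.1649e-5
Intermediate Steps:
Pow(Add(6203, N), -1) = Pow(Add(6203, 7754), -1) = Pow(13957, -1) = Rational(1, 13957)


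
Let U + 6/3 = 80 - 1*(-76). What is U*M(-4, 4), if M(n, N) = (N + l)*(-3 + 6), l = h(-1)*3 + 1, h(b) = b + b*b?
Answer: 2310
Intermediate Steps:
h(b) = b + b**2
l = 1 (l = -(1 - 1)*3 + 1 = -1*0*3 + 1 = 0*3 + 1 = 0 + 1 = 1)
M(n, N) = 3 + 3*N (M(n, N) = (N + 1)*(-3 + 6) = (1 + N)*3 = 3 + 3*N)
U = 154 (U = -2 + (80 - 1*(-76)) = -2 + (80 + 76) = -2 + 156 = 154)
U*M(-4, 4) = 154*(3 + 3*4) = 154*(3 + 12) = 154*15 = 2310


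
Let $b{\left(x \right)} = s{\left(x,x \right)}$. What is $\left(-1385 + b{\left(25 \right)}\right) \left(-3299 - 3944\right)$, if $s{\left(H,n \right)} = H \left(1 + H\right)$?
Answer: $5323605$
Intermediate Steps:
$b{\left(x \right)} = x \left(1 + x\right)$
$\left(-1385 + b{\left(25 \right)}\right) \left(-3299 - 3944\right) = \left(-1385 + 25 \left(1 + 25\right)\right) \left(-3299 - 3944\right) = \left(-1385 + 25 \cdot 26\right) \left(-7243\right) = \left(-1385 + 650\right) \left(-7243\right) = \left(-735\right) \left(-7243\right) = 5323605$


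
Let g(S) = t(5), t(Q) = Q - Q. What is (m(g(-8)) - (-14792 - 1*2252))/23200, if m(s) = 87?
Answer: 17131/23200 ≈ 0.73841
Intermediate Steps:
t(Q) = 0
g(S) = 0
(m(g(-8)) - (-14792 - 1*2252))/23200 = (87 - (-14792 - 1*2252))/23200 = (87 - (-14792 - 2252))*(1/23200) = (87 - 1*(-17044))*(1/23200) = (87 + 17044)*(1/23200) = 17131*(1/23200) = 17131/23200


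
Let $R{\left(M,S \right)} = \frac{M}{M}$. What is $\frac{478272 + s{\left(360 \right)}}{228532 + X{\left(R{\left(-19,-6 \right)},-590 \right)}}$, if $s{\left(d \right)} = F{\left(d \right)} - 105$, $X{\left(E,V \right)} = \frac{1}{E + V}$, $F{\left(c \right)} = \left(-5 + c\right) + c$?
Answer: $\frac{282061498}{134605347} \approx 2.0955$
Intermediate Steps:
$F{\left(c \right)} = -5 + 2 c$
$R{\left(M,S \right)} = 1$
$s{\left(d \right)} = -110 + 2 d$ ($s{\left(d \right)} = \left(-5 + 2 d\right) - 105 = -110 + 2 d$)
$\frac{478272 + s{\left(360 \right)}}{228532 + X{\left(R{\left(-19,-6 \right)},-590 \right)}} = \frac{478272 + \left(-110 + 2 \cdot 360\right)}{228532 + \frac{1}{1 - 590}} = \frac{478272 + \left(-110 + 720\right)}{228532 + \frac{1}{-589}} = \frac{478272 + 610}{228532 - \frac{1}{589}} = \frac{478882}{\frac{134605347}{589}} = 478882 \cdot \frac{589}{134605347} = \frac{282061498}{134605347}$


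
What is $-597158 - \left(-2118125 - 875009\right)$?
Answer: $2395976$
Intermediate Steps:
$-597158 - \left(-2118125 - 875009\right) = -597158 - -2993134 = -597158 + 2993134 = 2395976$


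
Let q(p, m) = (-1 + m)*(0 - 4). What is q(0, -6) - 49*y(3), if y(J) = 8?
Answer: -364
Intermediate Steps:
q(p, m) = 4 - 4*m (q(p, m) = (-1 + m)*(-4) = 4 - 4*m)
q(0, -6) - 49*y(3) = (4 - 4*(-6)) - 49*8 = (4 + 24) - 392 = 28 - 392 = -364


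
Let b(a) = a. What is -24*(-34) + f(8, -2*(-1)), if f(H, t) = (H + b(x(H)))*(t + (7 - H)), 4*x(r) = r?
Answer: 826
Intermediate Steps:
x(r) = r/4
f(H, t) = 5*H*(7 + t - H)/4 (f(H, t) = (H + H/4)*(t + (7 - H)) = (5*H/4)*(7 + t - H) = 5*H*(7 + t - H)/4)
-24*(-34) + f(8, -2*(-1)) = -24*(-34) + (5/4)*8*(7 - 2*(-1) - 1*8) = 816 + (5/4)*8*(7 + 2 - 8) = 816 + (5/4)*8*1 = 816 + 10 = 826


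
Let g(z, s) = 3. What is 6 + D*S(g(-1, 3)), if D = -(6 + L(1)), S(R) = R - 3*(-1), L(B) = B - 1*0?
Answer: -36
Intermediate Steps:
L(B) = B (L(B) = B + 0 = B)
S(R) = 3 + R (S(R) = R + 3 = 3 + R)
D = -7 (D = -(6 + 1) = -1*7 = -7)
6 + D*S(g(-1, 3)) = 6 - 7*(3 + 3) = 6 - 7*6 = 6 - 42 = -36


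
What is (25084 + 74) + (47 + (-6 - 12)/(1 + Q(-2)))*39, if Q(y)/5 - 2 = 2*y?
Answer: 27069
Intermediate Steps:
Q(y) = 10 + 10*y (Q(y) = 10 + 5*(2*y) = 10 + 10*y)
(25084 + 74) + (47 + (-6 - 12)/(1 + Q(-2)))*39 = (25084 + 74) + (47 + (-6 - 12)/(1 + (10 + 10*(-2))))*39 = 25158 + (47 - 18/(1 + (10 - 20)))*39 = 25158 + (47 - 18/(1 - 10))*39 = 25158 + (47 - 18/(-9))*39 = 25158 + (47 - 18*(-⅑))*39 = 25158 + (47 + 2)*39 = 25158 + 49*39 = 25158 + 1911 = 27069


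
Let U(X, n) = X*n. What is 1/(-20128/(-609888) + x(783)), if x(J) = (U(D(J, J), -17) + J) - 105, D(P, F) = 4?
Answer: 19059/11626619 ≈ 0.0016393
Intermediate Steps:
x(J) = -173 + J (x(J) = (4*(-17) + J) - 105 = (-68 + J) - 105 = -173 + J)
1/(-20128/(-609888) + x(783)) = 1/(-20128/(-609888) + (-173 + 783)) = 1/(-20128*(-1/609888) + 610) = 1/(629/19059 + 610) = 1/(11626619/19059) = 19059/11626619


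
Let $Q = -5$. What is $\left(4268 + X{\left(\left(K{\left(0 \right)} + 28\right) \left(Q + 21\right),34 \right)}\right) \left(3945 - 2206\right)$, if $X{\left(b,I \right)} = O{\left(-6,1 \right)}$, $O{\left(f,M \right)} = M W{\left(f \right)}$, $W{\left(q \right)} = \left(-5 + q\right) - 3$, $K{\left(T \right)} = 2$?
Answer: $7397706$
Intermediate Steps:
$W{\left(q \right)} = -8 + q$
$O{\left(f,M \right)} = M \left(-8 + f\right)$
$X{\left(b,I \right)} = -14$ ($X{\left(b,I \right)} = 1 \left(-8 - 6\right) = 1 \left(-14\right) = -14$)
$\left(4268 + X{\left(\left(K{\left(0 \right)} + 28\right) \left(Q + 21\right),34 \right)}\right) \left(3945 - 2206\right) = \left(4268 - 14\right) \left(3945 - 2206\right) = 4254 \cdot 1739 = 7397706$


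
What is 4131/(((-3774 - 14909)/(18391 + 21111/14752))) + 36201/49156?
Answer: -810091741097949/199234773472 ≈ -4066.0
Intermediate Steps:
4131/(((-3774 - 14909)/(18391 + 21111/14752))) + 36201/49156 = 4131/((-18683/(18391 + 21111*(1/14752)))) + 36201*(1/49156) = 4131/((-18683/(18391 + 21111/14752))) + 36201/49156 = 4131/((-18683/271325143/14752)) + 36201/49156 = 4131/((-18683*14752/271325143)) + 36201/49156 = 4131/(-275611616/271325143) + 36201/49156 = 4131*(-271325143/275611616) + 36201/49156 = -65932009749/16212448 + 36201/49156 = -810091741097949/199234773472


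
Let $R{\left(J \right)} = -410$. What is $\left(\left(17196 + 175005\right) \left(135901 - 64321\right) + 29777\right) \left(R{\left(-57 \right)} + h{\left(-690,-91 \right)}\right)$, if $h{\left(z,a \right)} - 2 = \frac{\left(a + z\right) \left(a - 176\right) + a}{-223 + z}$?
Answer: $- \frac{7992443177775580}{913} \approx -8.754 \cdot 10^{12}$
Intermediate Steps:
$h{\left(z,a \right)} = 2 + \frac{a + \left(-176 + a\right) \left(a + z\right)}{-223 + z}$ ($h{\left(z,a \right)} = 2 + \frac{\left(a + z\right) \left(a - 176\right) + a}{-223 + z} = 2 + \frac{\left(a + z\right) \left(-176 + a\right) + a}{-223 + z} = 2 + \frac{\left(-176 + a\right) \left(a + z\right) + a}{-223 + z} = 2 + \frac{a + \left(-176 + a\right) \left(a + z\right)}{-223 + z}$)
$\left(\left(17196 + 175005\right) \left(135901 - 64321\right) + 29777\right) \left(R{\left(-57 \right)} + h{\left(-690,-91 \right)}\right) = \left(\left(17196 + 175005\right) \left(135901 - 64321\right) + 29777\right) \left(-410 + \frac{-446 + \left(-91\right)^{2} - -15925 - -120060 - -62790}{-223 - 690}\right) = \left(192201 \cdot 71580 + 29777\right) \left(-410 + \frac{-446 + 8281 + 15925 + 120060 + 62790}{-913}\right) = \left(13757747580 + 29777\right) \left(-410 - \frac{206610}{913}\right) = 13757777357 \left(-410 - \frac{206610}{913}\right) = 13757777357 \left(- \frac{580940}{913}\right) = - \frac{7992443177775580}{913}$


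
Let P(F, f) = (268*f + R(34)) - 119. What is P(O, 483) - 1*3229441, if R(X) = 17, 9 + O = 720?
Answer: -3100099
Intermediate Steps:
O = 711 (O = -9 + 720 = 711)
P(F, f) = -102 + 268*f (P(F, f) = (268*f + 17) - 119 = (17 + 268*f) - 119 = -102 + 268*f)
P(O, 483) - 1*3229441 = (-102 + 268*483) - 1*3229441 = (-102 + 129444) - 3229441 = 129342 - 3229441 = -3100099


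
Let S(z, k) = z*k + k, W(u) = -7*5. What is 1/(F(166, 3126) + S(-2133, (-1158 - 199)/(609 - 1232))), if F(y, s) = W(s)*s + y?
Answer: -623/70952136 ≈ -8.7806e-6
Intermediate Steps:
W(u) = -35
S(z, k) = k + k*z (S(z, k) = k*z + k = k + k*z)
F(y, s) = y - 35*s (F(y, s) = -35*s + y = y - 35*s)
1/(F(166, 3126) + S(-2133, (-1158 - 199)/(609 - 1232))) = 1/((166 - 35*3126) + ((-1158 - 199)/(609 - 1232))*(1 - 2133)) = 1/((166 - 109410) - 1357/(-623)*(-2132)) = 1/(-109244 - 1357*(-1/623)*(-2132)) = 1/(-109244 + (1357/623)*(-2132)) = 1/(-109244 - 2893124/623) = 1/(-70952136/623) = -623/70952136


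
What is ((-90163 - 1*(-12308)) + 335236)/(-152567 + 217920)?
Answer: 257381/65353 ≈ 3.9383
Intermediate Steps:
((-90163 - 1*(-12308)) + 335236)/(-152567 + 217920) = ((-90163 + 12308) + 335236)/65353 = (-77855 + 335236)*(1/65353) = 257381*(1/65353) = 257381/65353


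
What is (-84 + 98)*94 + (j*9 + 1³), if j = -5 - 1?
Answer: 1263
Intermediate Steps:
j = -6
(-84 + 98)*94 + (j*9 + 1³) = (-84 + 98)*94 + (-6*9 + 1³) = 14*94 + (-54 + 1) = 1316 - 53 = 1263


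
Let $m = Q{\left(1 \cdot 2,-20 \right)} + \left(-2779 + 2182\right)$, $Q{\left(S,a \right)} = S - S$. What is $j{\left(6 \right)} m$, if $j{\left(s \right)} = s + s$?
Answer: $-7164$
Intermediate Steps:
$j{\left(s \right)} = 2 s$
$Q{\left(S,a \right)} = 0$
$m = -597$ ($m = 0 + \left(-2779 + 2182\right) = 0 - 597 = -597$)
$j{\left(6 \right)} m = 2 \cdot 6 \left(-597\right) = 12 \left(-597\right) = -7164$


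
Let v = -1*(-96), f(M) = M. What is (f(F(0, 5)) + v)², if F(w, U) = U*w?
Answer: 9216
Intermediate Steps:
v = 96
(f(F(0, 5)) + v)² = (5*0 + 96)² = (0 + 96)² = 96² = 9216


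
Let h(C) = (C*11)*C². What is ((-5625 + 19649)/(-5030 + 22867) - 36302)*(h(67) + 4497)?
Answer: -2145112011227500/17837 ≈ -1.2026e+11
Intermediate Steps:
h(C) = 11*C³ (h(C) = (11*C)*C² = 11*C³)
((-5625 + 19649)/(-5030 + 22867) - 36302)*(h(67) + 4497) = ((-5625 + 19649)/(-5030 + 22867) - 36302)*(11*67³ + 4497) = (14024/17837 - 36302)*(11*300763 + 4497) = (14024*(1/17837) - 36302)*(3308393 + 4497) = (14024/17837 - 36302)*3312890 = -647504750/17837*3312890 = -2145112011227500/17837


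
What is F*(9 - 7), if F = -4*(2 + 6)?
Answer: -64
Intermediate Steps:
F = -32 (F = -4*8 = -32)
F*(9 - 7) = -32*(9 - 7) = -32*2 = -64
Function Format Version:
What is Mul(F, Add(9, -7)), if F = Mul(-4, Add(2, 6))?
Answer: -64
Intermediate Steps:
F = -32 (F = Mul(-4, 8) = -32)
Mul(F, Add(9, -7)) = Mul(-32, Add(9, -7)) = Mul(-32, 2) = -64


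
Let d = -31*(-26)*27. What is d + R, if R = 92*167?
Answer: 37126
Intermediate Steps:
R = 15364
d = 21762 (d = 806*27 = 21762)
d + R = 21762 + 15364 = 37126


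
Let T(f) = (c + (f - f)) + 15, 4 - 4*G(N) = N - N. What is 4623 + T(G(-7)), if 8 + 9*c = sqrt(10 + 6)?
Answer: 41738/9 ≈ 4637.6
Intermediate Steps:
G(N) = 1 (G(N) = 1 - (N - N)/4 = 1 - 1/4*0 = 1 + 0 = 1)
c = -4/9 (c = -8/9 + sqrt(10 + 6)/9 = -8/9 + sqrt(16)/9 = -8/9 + (1/9)*4 = -8/9 + 4/9 = -4/9 ≈ -0.44444)
T(f) = 131/9 (T(f) = (-4/9 + (f - f)) + 15 = (-4/9 + 0) + 15 = -4/9 + 15 = 131/9)
4623 + T(G(-7)) = 4623 + 131/9 = 41738/9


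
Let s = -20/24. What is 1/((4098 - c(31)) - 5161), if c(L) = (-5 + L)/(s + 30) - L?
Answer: -175/180756 ≈ -0.00096816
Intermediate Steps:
s = -⅚ (s = -20*1/24 = -⅚ ≈ -0.83333)
c(L) = -6/35 - 169*L/175 (c(L) = (-5 + L)/(-⅚ + 30) - L = (-5 + L)/(175/6) - L = (-5 + L)*(6/175) - L = (-6/35 + 6*L/175) - L = -6/35 - 169*L/175)
1/((4098 - c(31)) - 5161) = 1/((4098 - (-6/35 - 169/175*31)) - 5161) = 1/((4098 - (-6/35 - 5239/175)) - 5161) = 1/((4098 - 1*(-5269/175)) - 5161) = 1/((4098 + 5269/175) - 5161) = 1/(722419/175 - 5161) = 1/(-180756/175) = -175/180756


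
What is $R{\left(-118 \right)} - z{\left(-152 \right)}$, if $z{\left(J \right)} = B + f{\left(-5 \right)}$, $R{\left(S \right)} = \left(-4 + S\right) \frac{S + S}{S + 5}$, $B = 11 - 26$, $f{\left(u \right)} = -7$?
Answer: $- \frac{26306}{113} \approx -232.8$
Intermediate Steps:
$B = -15$ ($B = 11 - 26 = -15$)
$R{\left(S \right)} = \frac{2 S \left(-4 + S\right)}{5 + S}$ ($R{\left(S \right)} = \left(-4 + S\right) \frac{2 S}{5 + S} = \frac{2 S \left(-4 + S\right)}{5 + S}$)
$z{\left(J \right)} = -22$ ($z{\left(J \right)} = -15 - 7 = -22$)
$R{\left(-118 \right)} - z{\left(-152 \right)} = 2 \left(-118\right) \frac{1}{5 - 118} \left(-4 - 118\right) - -22 = 2 \left(-118\right) \frac{1}{-113} \left(-122\right) + 22 = 2 \left(-118\right) \left(- \frac{1}{113}\right) \left(-122\right) + 22 = - \frac{28792}{113} + 22 = - \frac{26306}{113}$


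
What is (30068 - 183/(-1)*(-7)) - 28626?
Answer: 161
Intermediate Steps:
(30068 - 183/(-1)*(-7)) - 28626 = (30068 - 183*(-1)*(-7)) - 28626 = (30068 + 183*(-7)) - 28626 = (30068 - 1281) - 28626 = 28787 - 28626 = 161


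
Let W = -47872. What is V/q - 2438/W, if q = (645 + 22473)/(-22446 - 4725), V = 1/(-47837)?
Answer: 224789550635/4411786842496 ≈ 0.050952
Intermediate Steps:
V = -1/47837 ≈ -2.0904e-5
q = -7706/9057 (q = 23118/(-27171) = 23118*(-1/27171) = -7706/9057 ≈ -0.85083)
V/q - 2438/W = -1/(47837*(-7706/9057)) - 2438/(-47872) = -1/47837*(-9057/7706) - 2438*(-1/47872) = 9057/368631922 + 1219/23936 = 224789550635/4411786842496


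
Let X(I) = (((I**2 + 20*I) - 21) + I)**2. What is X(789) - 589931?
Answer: 408408596830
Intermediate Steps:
X(I) = (-21 + I**2 + 21*I)**2 (X(I) = ((-21 + I**2 + 20*I) + I)**2 = (-21 + I**2 + 21*I)**2)
X(789) - 589931 = (-21 + 789**2 + 21*789)**2 - 589931 = (-21 + 622521 + 16569)**2 - 589931 = 639069**2 - 589931 = 408409186761 - 589931 = 408408596830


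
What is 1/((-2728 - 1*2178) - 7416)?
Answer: -1/12322 ≈ -8.1156e-5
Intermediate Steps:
1/((-2728 - 1*2178) - 7416) = 1/((-2728 - 2178) - 7416) = 1/(-4906 - 7416) = 1/(-12322) = -1/12322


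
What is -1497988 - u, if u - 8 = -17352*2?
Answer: -1463292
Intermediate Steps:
u = -34696 (u = 8 - 17352*2 = 8 - 34704 = -34696)
-1497988 - u = -1497988 - 1*(-34696) = -1497988 + 34696 = -1463292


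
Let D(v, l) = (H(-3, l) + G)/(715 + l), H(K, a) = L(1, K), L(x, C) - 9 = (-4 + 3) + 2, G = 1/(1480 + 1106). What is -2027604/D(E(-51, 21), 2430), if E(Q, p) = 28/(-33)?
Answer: -16490442503880/25861 ≈ -6.3766e+8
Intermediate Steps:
G = 1/2586 ≈ 0.00038670
L(x, C) = 10 (L(x, C) = 9 + ((-4 + 3) + 2) = 9 + (-1 + 2) = 9 + 1 = 10)
H(K, a) = 10
E(Q, p) = -28/33 (E(Q, p) = 28*(-1/33) = -28/33)
D(v, l) = 25861/(2586*(715 + l)) (D(v, l) = (10 + 1/2586)/(715 + l) = 25861/(2586*(715 + l)))
-2027604/D(E(-51, 21), 2430) = -2027604/(25861/(2586*(715 + 2430))) = -2027604/((25861/2586)/3145) = -2027604/((25861/2586)*(1/3145)) = -2027604/25861/8132970 = -2027604*8132970/25861 = -16490442503880/25861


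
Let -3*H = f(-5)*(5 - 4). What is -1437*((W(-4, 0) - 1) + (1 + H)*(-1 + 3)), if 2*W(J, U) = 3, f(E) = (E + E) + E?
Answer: -35925/2 ≈ -17963.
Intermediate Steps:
f(E) = 3*E (f(E) = 2*E + E = 3*E)
W(J, U) = 3/2 (W(J, U) = (1/2)*3 = 3/2)
H = 5 (H = -3*(-5)*(5 - 4)/3 = -(-5) = -1/3*(-15) = 5)
-1437*((W(-4, 0) - 1) + (1 + H)*(-1 + 3)) = -1437*((3/2 - 1) + (1 + 5)*(-1 + 3)) = -1437*(1/2 + 6*2) = -1437*(1/2 + 12) = -1437*25/2 = -35925/2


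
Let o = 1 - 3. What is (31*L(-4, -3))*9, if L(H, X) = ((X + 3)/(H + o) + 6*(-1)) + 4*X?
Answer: -5022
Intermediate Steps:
o = -2
L(H, X) = -6 + 4*X + (3 + X)/(-2 + H) (L(H, X) = ((X + 3)/(H - 2) + 6*(-1)) + 4*X = ((3 + X)/(-2 + H) - 6) + 4*X = (-6 + (3 + X)/(-2 + H)) + 4*X = -6 + 4*X + (3 + X)/(-2 + H))
(31*L(-4, -3))*9 = (31*((15 - 7*(-3) - 6*(-4) + 4*(-4)*(-3))/(-2 - 4)))*9 = (31*((15 + 21 + 24 + 48)/(-6)))*9 = (31*(-1/6*108))*9 = (31*(-18))*9 = -558*9 = -5022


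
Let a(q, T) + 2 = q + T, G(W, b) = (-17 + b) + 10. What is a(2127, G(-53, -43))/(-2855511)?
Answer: -2075/2855511 ≈ -0.00072667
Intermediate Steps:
G(W, b) = -7 + b
a(q, T) = -2 + T + q (a(q, T) = -2 + (q + T) = -2 + (T + q) = -2 + T + q)
a(2127, G(-53, -43))/(-2855511) = (-2 + (-7 - 43) + 2127)/(-2855511) = (-2 - 50 + 2127)*(-1/2855511) = 2075*(-1/2855511) = -2075/2855511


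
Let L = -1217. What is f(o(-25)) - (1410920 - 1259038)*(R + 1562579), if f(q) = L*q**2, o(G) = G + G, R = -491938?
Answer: -162614138862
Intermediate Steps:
o(G) = 2*G
f(q) = -1217*q**2
f(o(-25)) - (1410920 - 1259038)*(R + 1562579) = -1217*(2*(-25))**2 - (1410920 - 1259038)*(-491938 + 1562579) = -1217*(-50)**2 - 151882*1070641 = -1217*2500 - 1*162611096362 = -3042500 - 162611096362 = -162614138862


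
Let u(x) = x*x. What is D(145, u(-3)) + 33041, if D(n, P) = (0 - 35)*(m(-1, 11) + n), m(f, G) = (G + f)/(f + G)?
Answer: 27931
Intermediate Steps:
u(x) = x²
m(f, G) = 1 (m(f, G) = (G + f)/(G + f) = 1)
D(n, P) = -35 - 35*n (D(n, P) = (0 - 35)*(1 + n) = -35*(1 + n) = -35 - 35*n)
D(145, u(-3)) + 33041 = (-35 - 35*145) + 33041 = (-35 - 5075) + 33041 = -5110 + 33041 = 27931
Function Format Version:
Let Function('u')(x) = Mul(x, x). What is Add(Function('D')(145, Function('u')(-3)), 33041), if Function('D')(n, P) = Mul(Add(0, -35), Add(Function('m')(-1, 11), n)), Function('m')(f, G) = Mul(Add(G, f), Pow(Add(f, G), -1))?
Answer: 27931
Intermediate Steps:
Function('u')(x) = Pow(x, 2)
Function('m')(f, G) = 1 (Function('m')(f, G) = Mul(Add(G, f), Pow(Add(G, f), -1)) = 1)
Function('D')(n, P) = Add(-35, Mul(-35, n)) (Function('D')(n, P) = Mul(Add(0, -35), Add(1, n)) = Mul(-35, Add(1, n)) = Add(-35, Mul(-35, n)))
Add(Function('D')(145, Function('u')(-3)), 33041) = Add(Add(-35, Mul(-35, 145)), 33041) = Add(Add(-35, -5075), 33041) = Add(-5110, 33041) = 27931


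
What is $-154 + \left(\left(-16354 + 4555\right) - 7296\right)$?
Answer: $-19249$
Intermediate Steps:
$-154 + \left(\left(-16354 + 4555\right) - 7296\right) = -154 - 19095 = -19249$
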